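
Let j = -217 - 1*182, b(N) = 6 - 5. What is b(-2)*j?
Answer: -399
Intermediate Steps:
b(N) = 1
j = -399 (j = -217 - 182 = -399)
b(-2)*j = 1*(-399) = -399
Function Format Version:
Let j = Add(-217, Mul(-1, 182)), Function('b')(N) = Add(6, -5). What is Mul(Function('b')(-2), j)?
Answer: -399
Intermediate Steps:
Function('b')(N) = 1
j = -399 (j = Add(-217, -182) = -399)
Mul(Function('b')(-2), j) = Mul(1, -399) = -399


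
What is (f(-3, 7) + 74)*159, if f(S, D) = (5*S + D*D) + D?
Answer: 18285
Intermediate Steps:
f(S, D) = D + D**2 + 5*S (f(S, D) = (5*S + D**2) + D = (D**2 + 5*S) + D = D + D**2 + 5*S)
(f(-3, 7) + 74)*159 = ((7 + 7**2 + 5*(-3)) + 74)*159 = ((7 + 49 - 15) + 74)*159 = (41 + 74)*159 = 115*159 = 18285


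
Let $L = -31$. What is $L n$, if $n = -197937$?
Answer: $6136047$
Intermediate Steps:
$L n = \left(-31\right) \left(-197937\right) = 6136047$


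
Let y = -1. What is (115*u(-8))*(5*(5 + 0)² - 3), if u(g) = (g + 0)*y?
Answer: 112240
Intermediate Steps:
u(g) = -g (u(g) = (g + 0)*(-1) = g*(-1) = -g)
(115*u(-8))*(5*(5 + 0)² - 3) = (115*(-1*(-8)))*(5*(5 + 0)² - 3) = (115*8)*(5*5² - 3) = 920*(5*25 - 3) = 920*(125 - 3) = 920*122 = 112240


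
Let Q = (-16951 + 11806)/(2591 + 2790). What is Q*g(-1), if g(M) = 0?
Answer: 0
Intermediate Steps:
Q = -5145/5381 ≈ -0.95614
Q*g(-1) = -5145/5381*0 = 0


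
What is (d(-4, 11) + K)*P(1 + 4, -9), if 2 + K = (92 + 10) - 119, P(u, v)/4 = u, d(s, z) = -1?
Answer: -400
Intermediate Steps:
P(u, v) = 4*u
K = -19 (K = -2 + ((92 + 10) - 119) = -2 + (102 - 119) = -2 - 17 = -19)
(d(-4, 11) + K)*P(1 + 4, -9) = (-1 - 19)*(4*(1 + 4)) = -80*5 = -20*20 = -400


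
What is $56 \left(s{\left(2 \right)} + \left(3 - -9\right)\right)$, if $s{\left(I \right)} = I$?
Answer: $784$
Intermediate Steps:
$56 \left(s{\left(2 \right)} + \left(3 - -9\right)\right) = 56 \left(2 + \left(3 - -9\right)\right) = 56 \left(2 + \left(3 + 9\right)\right) = 56 \left(2 + 12\right) = 56 \cdot 14 = 784$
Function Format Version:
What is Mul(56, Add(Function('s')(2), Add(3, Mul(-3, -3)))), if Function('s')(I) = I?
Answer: 784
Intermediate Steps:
Mul(56, Add(Function('s')(2), Add(3, Mul(-3, -3)))) = Mul(56, Add(2, Add(3, Mul(-3, -3)))) = Mul(56, Add(2, Add(3, 9))) = Mul(56, Add(2, 12)) = Mul(56, 14) = 784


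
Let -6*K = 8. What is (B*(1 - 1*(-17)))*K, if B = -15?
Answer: 360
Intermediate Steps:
K = -4/3 (K = -1/6*8 = -4/3 ≈ -1.3333)
(B*(1 - 1*(-17)))*K = -15*(1 - 1*(-17))*(-4/3) = -15*(1 + 17)*(-4/3) = -15*18*(-4/3) = -270*(-4/3) = 360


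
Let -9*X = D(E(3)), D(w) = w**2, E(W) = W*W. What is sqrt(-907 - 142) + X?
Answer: -9 + I*sqrt(1049) ≈ -9.0 + 32.388*I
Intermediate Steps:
E(W) = W**2
X = -9 (X = -(3**2)**2/9 = -1/9*9**2 = -1/9*81 = -9)
sqrt(-907 - 142) + X = sqrt(-907 - 142) - 9 = sqrt(-1049) - 9 = I*sqrt(1049) - 9 = -9 + I*sqrt(1049)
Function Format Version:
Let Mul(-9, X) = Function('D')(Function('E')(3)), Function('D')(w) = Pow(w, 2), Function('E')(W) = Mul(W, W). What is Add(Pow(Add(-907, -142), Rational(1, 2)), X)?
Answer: Add(-9, Mul(I, Pow(1049, Rational(1, 2)))) ≈ Add(-9.0000, Mul(32.388, I))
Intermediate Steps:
Function('E')(W) = Pow(W, 2)
X = -9 (X = Mul(Rational(-1, 9), Pow(Pow(3, 2), 2)) = Mul(Rational(-1, 9), Pow(9, 2)) = Mul(Rational(-1, 9), 81) = -9)
Add(Pow(Add(-907, -142), Rational(1, 2)), X) = Add(Pow(Add(-907, -142), Rational(1, 2)), -9) = Add(Pow(-1049, Rational(1, 2)), -9) = Add(Mul(I, Pow(1049, Rational(1, 2))), -9) = Add(-9, Mul(I, Pow(1049, Rational(1, 2))))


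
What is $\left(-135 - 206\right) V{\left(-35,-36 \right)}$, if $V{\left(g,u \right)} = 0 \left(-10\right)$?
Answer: $0$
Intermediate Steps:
$V{\left(g,u \right)} = 0$
$\left(-135 - 206\right) V{\left(-35,-36 \right)} = \left(-135 - 206\right) 0 = \left(-341\right) 0 = 0$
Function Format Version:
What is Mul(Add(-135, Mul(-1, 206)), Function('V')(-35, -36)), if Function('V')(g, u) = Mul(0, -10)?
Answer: 0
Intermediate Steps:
Function('V')(g, u) = 0
Mul(Add(-135, Mul(-1, 206)), Function('V')(-35, -36)) = Mul(Add(-135, Mul(-1, 206)), 0) = Mul(Add(-135, -206), 0) = Mul(-341, 0) = 0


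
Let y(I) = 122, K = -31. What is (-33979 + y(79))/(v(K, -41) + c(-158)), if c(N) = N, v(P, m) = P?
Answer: 33857/189 ≈ 179.14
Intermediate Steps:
(-33979 + y(79))/(v(K, -41) + c(-158)) = (-33979 + 122)/(-31 - 158) = -33857/(-189) = -33857*(-1/189) = 33857/189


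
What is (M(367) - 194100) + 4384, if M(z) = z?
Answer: -189349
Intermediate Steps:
(M(367) - 194100) + 4384 = (367 - 194100) + 4384 = -193733 + 4384 = -189349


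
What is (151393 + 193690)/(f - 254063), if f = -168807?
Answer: -345083/422870 ≈ -0.81605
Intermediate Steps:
(151393 + 193690)/(f - 254063) = (151393 + 193690)/(-168807 - 254063) = 345083/(-422870) = 345083*(-1/422870) = -345083/422870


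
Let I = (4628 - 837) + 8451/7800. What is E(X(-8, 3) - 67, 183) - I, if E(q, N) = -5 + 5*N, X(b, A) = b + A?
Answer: -7493417/2600 ≈ -2882.1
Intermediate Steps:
X(b, A) = A + b
I = 9859417/2600 (I = 3791 + 8451*(1/7800) = 3791 + 2817/2600 = 9859417/2600 ≈ 3792.1)
E(X(-8, 3) - 67, 183) - I = (-5 + 5*183) - 1*9859417/2600 = (-5 + 915) - 9859417/2600 = 910 - 9859417/2600 = -7493417/2600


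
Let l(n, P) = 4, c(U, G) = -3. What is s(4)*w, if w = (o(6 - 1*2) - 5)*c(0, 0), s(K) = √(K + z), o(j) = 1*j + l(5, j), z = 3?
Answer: -9*√7 ≈ -23.812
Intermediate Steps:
o(j) = 4 + j (o(j) = 1*j + 4 = j + 4 = 4 + j)
s(K) = √(3 + K) (s(K) = √(K + 3) = √(3 + K))
w = -9 (w = ((4 + (6 - 1*2)) - 5)*(-3) = ((4 + (6 - 2)) - 5)*(-3) = ((4 + 4) - 5)*(-3) = (8 - 5)*(-3) = 3*(-3) = -9)
s(4)*w = √(3 + 4)*(-9) = √7*(-9) = -9*√7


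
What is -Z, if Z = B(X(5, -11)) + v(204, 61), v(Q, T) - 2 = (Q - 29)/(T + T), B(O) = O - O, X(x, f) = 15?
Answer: -419/122 ≈ -3.4344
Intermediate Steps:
B(O) = 0
v(Q, T) = 2 + (-29 + Q)/(2*T) (v(Q, T) = 2 + (Q - 29)/(T + T) = 2 + (-29 + Q)/((2*T)) = 2 + (-29 + Q)*(1/(2*T)) = 2 + (-29 + Q)/(2*T))
Z = 419/122 (Z = 0 + (½)*(-29 + 204 + 4*61)/61 = 0 + (½)*(1/61)*(-29 + 204 + 244) = 0 + (½)*(1/61)*419 = 0 + 419/122 = 419/122 ≈ 3.4344)
-Z = -1*419/122 = -419/122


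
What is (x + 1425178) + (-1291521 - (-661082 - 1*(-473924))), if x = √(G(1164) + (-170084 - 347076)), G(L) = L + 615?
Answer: 320815 + I*√515381 ≈ 3.2082e+5 + 717.9*I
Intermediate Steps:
G(L) = 615 + L
x = I*√515381 (x = √((615 + 1164) + (-170084 - 347076)) = √(1779 - 517160) = √(-515381) = I*√515381 ≈ 717.9*I)
(x + 1425178) + (-1291521 - (-661082 - 1*(-473924))) = (I*√515381 + 1425178) + (-1291521 - (-661082 - 1*(-473924))) = (1425178 + I*√515381) + (-1291521 - (-661082 + 473924)) = (1425178 + I*√515381) + (-1291521 - 1*(-187158)) = (1425178 + I*√515381) + (-1291521 + 187158) = (1425178 + I*√515381) - 1104363 = 320815 + I*√515381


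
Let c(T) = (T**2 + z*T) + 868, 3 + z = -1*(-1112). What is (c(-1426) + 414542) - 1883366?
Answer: -1015914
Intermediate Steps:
z = 1109 (z = -3 - 1*(-1112) = -3 + 1112 = 1109)
c(T) = 868 + T**2 + 1109*T (c(T) = (T**2 + 1109*T) + 868 = 868 + T**2 + 1109*T)
(c(-1426) + 414542) - 1883366 = ((868 + (-1426)**2 + 1109*(-1426)) + 414542) - 1883366 = ((868 + 2033476 - 1581434) + 414542) - 1883366 = (452910 + 414542) - 1883366 = 867452 - 1883366 = -1015914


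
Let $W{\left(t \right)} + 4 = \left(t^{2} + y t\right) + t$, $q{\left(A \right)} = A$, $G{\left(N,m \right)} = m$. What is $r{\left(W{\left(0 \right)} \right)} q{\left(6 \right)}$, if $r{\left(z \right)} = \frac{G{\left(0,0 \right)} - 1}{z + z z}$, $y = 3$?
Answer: $- \frac{1}{2} \approx -0.5$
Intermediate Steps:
$W{\left(t \right)} = -4 + t^{2} + 4 t$ ($W{\left(t \right)} = -4 + \left(\left(t^{2} + 3 t\right) + t\right) = -4 + \left(t^{2} + 4 t\right) = -4 + t^{2} + 4 t$)
$r{\left(z \right)} = - \frac{1}{z + z^{2}}$ ($r{\left(z \right)} = \frac{0 - 1}{z + z z} = - \frac{1}{z + z^{2}}$)
$r{\left(W{\left(0 \right)} \right)} q{\left(6 \right)} = - \frac{1}{\left(-4 + 0^{2} + 4 \cdot 0\right) \left(1 + \left(-4 + 0^{2} + 4 \cdot 0\right)\right)} 6 = - \frac{1}{\left(-4 + 0 + 0\right) \left(1 + \left(-4 + 0 + 0\right)\right)} 6 = - \frac{1}{\left(-4\right) \left(1 - 4\right)} 6 = \left(-1\right) \left(- \frac{1}{4}\right) \frac{1}{-3} \cdot 6 = \left(-1\right) \left(- \frac{1}{4}\right) \left(- \frac{1}{3}\right) 6 = \left(- \frac{1}{12}\right) 6 = - \frac{1}{2}$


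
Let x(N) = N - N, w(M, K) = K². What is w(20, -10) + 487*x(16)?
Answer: 100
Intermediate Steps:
x(N) = 0
w(20, -10) + 487*x(16) = (-10)² + 487*0 = 100 + 0 = 100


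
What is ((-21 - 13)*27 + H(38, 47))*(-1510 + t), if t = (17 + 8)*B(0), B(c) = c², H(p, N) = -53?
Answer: 1466210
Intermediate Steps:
t = 0 (t = (17 + 8)*0² = 25*0 = 0)
((-21 - 13)*27 + H(38, 47))*(-1510 + t) = ((-21 - 13)*27 - 53)*(-1510 + 0) = (-34*27 - 53)*(-1510) = (-918 - 53)*(-1510) = -971*(-1510) = 1466210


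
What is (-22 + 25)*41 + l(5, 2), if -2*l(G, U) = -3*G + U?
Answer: 259/2 ≈ 129.50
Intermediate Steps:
l(G, U) = -U/2 + 3*G/2 (l(G, U) = -(-3*G + U)/2 = -(U - 3*G)/2 = -U/2 + 3*G/2)
(-22 + 25)*41 + l(5, 2) = (-22 + 25)*41 + (-½*2 + (3/2)*5) = 3*41 + (-1 + 15/2) = 123 + 13/2 = 259/2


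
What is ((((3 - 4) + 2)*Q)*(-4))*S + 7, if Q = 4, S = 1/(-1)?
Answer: 23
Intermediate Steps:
S = -1
((((3 - 4) + 2)*Q)*(-4))*S + 7 = ((((3 - 4) + 2)*4)*(-4))*(-1) + 7 = (((-1 + 2)*4)*(-4))*(-1) + 7 = ((1*4)*(-4))*(-1) + 7 = (4*(-4))*(-1) + 7 = -16*(-1) + 7 = 16 + 7 = 23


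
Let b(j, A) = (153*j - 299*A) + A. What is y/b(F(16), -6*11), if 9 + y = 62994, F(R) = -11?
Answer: 4199/1199 ≈ 3.5021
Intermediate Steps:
y = 62985 (y = -9 + 62994 = 62985)
b(j, A) = -298*A + 153*j (b(j, A) = (-299*A + 153*j) + A = -298*A + 153*j)
y/b(F(16), -6*11) = 62985/(-(-1788)*11 + 153*(-11)) = 62985/(-298*(-66) - 1683) = 62985/(19668 - 1683) = 62985/17985 = 62985*(1/17985) = 4199/1199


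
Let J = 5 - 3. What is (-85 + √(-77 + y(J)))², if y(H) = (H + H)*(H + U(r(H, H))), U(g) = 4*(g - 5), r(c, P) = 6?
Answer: (85 - I*√53)² ≈ 7172.0 - 1237.6*I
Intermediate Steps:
U(g) = -20 + 4*g (U(g) = 4*(-5 + g) = -20 + 4*g)
J = 2
y(H) = 2*H*(4 + H) (y(H) = (H + H)*(H + (-20 + 4*6)) = (2*H)*(H + (-20 + 24)) = (2*H)*(H + 4) = (2*H)*(4 + H) = 2*H*(4 + H))
(-85 + √(-77 + y(J)))² = (-85 + √(-77 + 2*2*(4 + 2)))² = (-85 + √(-77 + 2*2*6))² = (-85 + √(-77 + 24))² = (-85 + √(-53))² = (-85 + I*√53)²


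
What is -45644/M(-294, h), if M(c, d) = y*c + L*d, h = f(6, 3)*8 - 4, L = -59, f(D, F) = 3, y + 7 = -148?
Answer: -22822/22195 ≈ -1.0282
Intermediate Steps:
y = -155 (y = -7 - 148 = -155)
h = 20 (h = 3*8 - 4 = 24 - 4 = 20)
M(c, d) = -155*c - 59*d
-45644/M(-294, h) = -45644/(-155*(-294) - 59*20) = -45644/(45570 - 1180) = -45644/44390 = -45644*1/44390 = -22822/22195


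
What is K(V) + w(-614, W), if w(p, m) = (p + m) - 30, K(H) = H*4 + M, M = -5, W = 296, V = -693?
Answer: -3125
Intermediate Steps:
K(H) = -5 + 4*H (K(H) = H*4 - 5 = 4*H - 5 = -5 + 4*H)
w(p, m) = -30 + m + p (w(p, m) = (m + p) - 30 = -30 + m + p)
K(V) + w(-614, W) = (-5 + 4*(-693)) + (-30 + 296 - 614) = (-5 - 2772) - 348 = -2777 - 348 = -3125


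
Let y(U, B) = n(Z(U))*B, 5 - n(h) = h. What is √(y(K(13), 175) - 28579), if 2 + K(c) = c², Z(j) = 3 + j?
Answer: I*√57454 ≈ 239.7*I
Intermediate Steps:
n(h) = 5 - h
K(c) = -2 + c²
y(U, B) = B*(2 - U) (y(U, B) = (5 - (3 + U))*B = (5 + (-3 - U))*B = (2 - U)*B = B*(2 - U))
√(y(K(13), 175) - 28579) = √(175*(2 - (-2 + 13²)) - 28579) = √(175*(2 - (-2 + 169)) - 28579) = √(175*(2 - 1*167) - 28579) = √(175*(2 - 167) - 28579) = √(175*(-165) - 28579) = √(-28875 - 28579) = √(-57454) = I*√57454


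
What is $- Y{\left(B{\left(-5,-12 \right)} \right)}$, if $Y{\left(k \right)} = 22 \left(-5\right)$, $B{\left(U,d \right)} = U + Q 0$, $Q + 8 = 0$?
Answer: $110$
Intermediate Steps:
$Q = -8$ ($Q = -8 + 0 = -8$)
$B{\left(U,d \right)} = U$ ($B{\left(U,d \right)} = U - 0 = U + 0 = U$)
$Y{\left(k \right)} = -110$
$- Y{\left(B{\left(-5,-12 \right)} \right)} = \left(-1\right) \left(-110\right) = 110$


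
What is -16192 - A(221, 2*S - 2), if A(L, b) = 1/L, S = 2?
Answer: -3578433/221 ≈ -16192.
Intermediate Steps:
-16192 - A(221, 2*S - 2) = -16192 - 1/221 = -3578433/221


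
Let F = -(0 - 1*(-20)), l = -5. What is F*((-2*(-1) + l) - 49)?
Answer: 1040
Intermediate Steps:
F = -20 (F = -(0 + 20) = -1*20 = -20)
F*((-2*(-1) + l) - 49) = -20*((-2*(-1) - 5) - 49) = -20*((2 - 5) - 49) = -20*(-3 - 49) = -20*(-52) = 1040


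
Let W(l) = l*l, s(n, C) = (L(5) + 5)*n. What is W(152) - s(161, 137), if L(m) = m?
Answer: 21494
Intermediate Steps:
s(n, C) = 10*n (s(n, C) = (5 + 5)*n = 10*n)
W(l) = l²
W(152) - s(161, 137) = 152² - 10*161 = 23104 - 1*1610 = 23104 - 1610 = 21494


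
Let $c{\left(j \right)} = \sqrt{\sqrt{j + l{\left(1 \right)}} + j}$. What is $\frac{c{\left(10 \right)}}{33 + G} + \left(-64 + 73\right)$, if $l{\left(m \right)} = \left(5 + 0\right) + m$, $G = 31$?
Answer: $9 + \frac{\sqrt{14}}{64} \approx 9.0585$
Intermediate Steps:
$l{\left(m \right)} = 5 + m$
$c{\left(j \right)} = \sqrt{j + \sqrt{6 + j}}$ ($c{\left(j \right)} = \sqrt{\sqrt{j + \left(5 + 1\right)} + j} = \sqrt{\sqrt{j + 6} + j} = \sqrt{\sqrt{6 + j} + j} = \sqrt{j + \sqrt{6 + j}}$)
$\frac{c{\left(10 \right)}}{33 + G} + \left(-64 + 73\right) = \frac{\sqrt{10 + \sqrt{6 + 10}}}{33 + 31} + \left(-64 + 73\right) = \frac{\sqrt{10 + \sqrt{16}}}{64} + 9 = \sqrt{10 + 4} \cdot \frac{1}{64} + 9 = \sqrt{14} \cdot \frac{1}{64} + 9 = \frac{\sqrt{14}}{64} + 9 = 9 + \frac{\sqrt{14}}{64}$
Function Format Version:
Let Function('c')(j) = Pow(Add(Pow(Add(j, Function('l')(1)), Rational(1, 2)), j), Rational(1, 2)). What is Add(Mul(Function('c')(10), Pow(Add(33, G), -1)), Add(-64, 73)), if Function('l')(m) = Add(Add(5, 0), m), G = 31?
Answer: Add(9, Mul(Rational(1, 64), Pow(14, Rational(1, 2)))) ≈ 9.0585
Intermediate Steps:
Function('l')(m) = Add(5, m)
Function('c')(j) = Pow(Add(j, Pow(Add(6, j), Rational(1, 2))), Rational(1, 2)) (Function('c')(j) = Pow(Add(Pow(Add(j, Add(5, 1)), Rational(1, 2)), j), Rational(1, 2)) = Pow(Add(Pow(Add(j, 6), Rational(1, 2)), j), Rational(1, 2)) = Pow(Add(Pow(Add(6, j), Rational(1, 2)), j), Rational(1, 2)) = Pow(Add(j, Pow(Add(6, j), Rational(1, 2))), Rational(1, 2)))
Add(Mul(Function('c')(10), Pow(Add(33, G), -1)), Add(-64, 73)) = Add(Mul(Pow(Add(10, Pow(Add(6, 10), Rational(1, 2))), Rational(1, 2)), Pow(Add(33, 31), -1)), Add(-64, 73)) = Add(Mul(Pow(Add(10, Pow(16, Rational(1, 2))), Rational(1, 2)), Pow(64, -1)), 9) = Add(Mul(Pow(Add(10, 4), Rational(1, 2)), Rational(1, 64)), 9) = Add(Mul(Pow(14, Rational(1, 2)), Rational(1, 64)), 9) = Add(Mul(Rational(1, 64), Pow(14, Rational(1, 2))), 9) = Add(9, Mul(Rational(1, 64), Pow(14, Rational(1, 2))))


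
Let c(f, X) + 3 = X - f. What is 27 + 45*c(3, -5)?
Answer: -468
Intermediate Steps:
c(f, X) = -3 + X - f (c(f, X) = -3 + (X - f) = -3 + X - f)
27 + 45*c(3, -5) = 27 + 45*(-3 - 5 - 1*3) = 27 + 45*(-3 - 5 - 3) = 27 + 45*(-11) = 27 - 495 = -468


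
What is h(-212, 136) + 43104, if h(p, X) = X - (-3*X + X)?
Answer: 43512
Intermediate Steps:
h(p, X) = 3*X (h(p, X) = X - (-2)*X = X + 2*X = 3*X)
h(-212, 136) + 43104 = 3*136 + 43104 = 408 + 43104 = 43512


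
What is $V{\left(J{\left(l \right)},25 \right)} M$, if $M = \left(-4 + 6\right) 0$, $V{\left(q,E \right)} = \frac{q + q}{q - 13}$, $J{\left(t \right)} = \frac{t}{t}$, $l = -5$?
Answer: $0$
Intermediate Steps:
$J{\left(t \right)} = 1$
$V{\left(q,E \right)} = \frac{2 q}{-13 + q}$
$M = 0$ ($M = 2 \cdot 0 = 0$)
$V{\left(J{\left(l \right)},25 \right)} M = 2 \cdot 1 \frac{1}{-13 + 1} \cdot 0 = 2 \cdot 1 \frac{1}{-12} \cdot 0 = 2 \cdot 1 \left(- \frac{1}{12}\right) 0 = \left(- \frac{1}{6}\right) 0 = 0$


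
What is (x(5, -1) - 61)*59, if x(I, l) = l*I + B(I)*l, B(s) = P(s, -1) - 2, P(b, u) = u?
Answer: -3717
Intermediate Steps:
B(s) = -3 (B(s) = -1 - 2 = -3)
x(I, l) = -3*l + I*l (x(I, l) = l*I - 3*l = I*l - 3*l = -3*l + I*l)
(x(5, -1) - 61)*59 = (-(-3 + 5) - 61)*59 = (-1*2 - 61)*59 = (-2 - 61)*59 = -63*59 = -3717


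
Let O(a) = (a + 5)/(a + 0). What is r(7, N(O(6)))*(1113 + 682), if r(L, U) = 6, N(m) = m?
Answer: 10770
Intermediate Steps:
O(a) = (5 + a)/a
r(7, N(O(6)))*(1113 + 682) = 6*(1113 + 682) = 6*1795 = 10770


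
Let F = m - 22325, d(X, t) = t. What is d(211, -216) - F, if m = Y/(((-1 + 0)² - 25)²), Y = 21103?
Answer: 12713681/576 ≈ 22072.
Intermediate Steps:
m = 21103/576 (m = 21103/(((-1 + 0)² - 25)²) = 21103/(((-1)² - 25)²) = 21103/((1 - 25)²) = 21103/((-24)²) = 21103/576 ≈ 36.637)
F = -12838097/576 (F = 21103/576 - 22325 = -12838097/576 ≈ -22288.)
d(211, -216) - F = -216 - 1*(-12838097/576) = -216 + 12838097/576 = 12713681/576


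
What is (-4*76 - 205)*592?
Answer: -301328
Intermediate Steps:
(-4*76 - 205)*592 = (-304 - 205)*592 = -509*592 = -301328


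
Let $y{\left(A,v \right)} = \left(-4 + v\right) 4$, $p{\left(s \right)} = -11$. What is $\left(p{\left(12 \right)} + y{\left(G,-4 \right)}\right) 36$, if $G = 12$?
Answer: $-1548$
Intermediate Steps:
$y{\left(A,v \right)} = -16 + 4 v$
$\left(p{\left(12 \right)} + y{\left(G,-4 \right)}\right) 36 = \left(-11 + \left(-16 + 4 \left(-4\right)\right)\right) 36 = \left(-11 - 32\right) 36 = \left(-43\right) 36 = -1548$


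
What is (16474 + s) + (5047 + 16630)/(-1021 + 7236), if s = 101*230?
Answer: 246782037/6215 ≈ 39708.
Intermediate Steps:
s = 23230
(16474 + s) + (5047 + 16630)/(-1021 + 7236) = (16474 + 23230) + (5047 + 16630)/(-1021 + 7236) = 39704 + 21677/6215 = 246782037/6215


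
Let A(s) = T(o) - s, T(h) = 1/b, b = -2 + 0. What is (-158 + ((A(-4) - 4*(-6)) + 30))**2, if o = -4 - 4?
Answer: 40401/4 ≈ 10100.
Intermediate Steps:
b = -2
o = -8
T(h) = -1/2 (T(h) = 1/(-2) = -1/2)
A(s) = -1/2 - s
(-158 + ((A(-4) - 4*(-6)) + 30))**2 = (-158 + (((-1/2 - 1*(-4)) - 4*(-6)) + 30))**2 = (-158 + (((-1/2 + 4) + 24) + 30))**2 = (-158 + ((7/2 + 24) + 30))**2 = (-158 + (55/2 + 30))**2 = (-158 + 115/2)**2 = (-201/2)**2 = 40401/4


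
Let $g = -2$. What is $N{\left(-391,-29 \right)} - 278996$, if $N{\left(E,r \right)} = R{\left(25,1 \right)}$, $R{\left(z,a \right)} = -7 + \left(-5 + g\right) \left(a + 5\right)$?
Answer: $-279045$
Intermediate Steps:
$R{\left(z,a \right)} = -42 - 7 a$ ($R{\left(z,a \right)} = -7 + \left(-5 - 2\right) \left(a + 5\right) = -7 - 7 \left(5 + a\right) = -7 - \left(35 + 7 a\right) = -42 - 7 a$)
$N{\left(E,r \right)} = -49$ ($N{\left(E,r \right)} = -42 - 7 = -49$)
$N{\left(-391,-29 \right)} - 278996 = -49 - 278996 = -279045$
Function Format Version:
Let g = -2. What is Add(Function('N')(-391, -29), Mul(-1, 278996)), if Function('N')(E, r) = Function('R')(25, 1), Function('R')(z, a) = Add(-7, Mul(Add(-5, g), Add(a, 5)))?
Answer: -279045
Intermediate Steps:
Function('R')(z, a) = Add(-42, Mul(-7, a)) (Function('R')(z, a) = Add(-7, Mul(Add(-5, -2), Add(a, 5))) = Add(-7, Mul(-7, Add(5, a))) = Add(-7, Add(-35, Mul(-7, a))) = Add(-42, Mul(-7, a)))
Function('N')(E, r) = -49 (Function('N')(E, r) = Add(-42, Mul(-7, 1)) = Add(-42, -7) = -49)
Add(Function('N')(-391, -29), Mul(-1, 278996)) = Add(-49, Mul(-1, 278996)) = Add(-49, -278996) = -279045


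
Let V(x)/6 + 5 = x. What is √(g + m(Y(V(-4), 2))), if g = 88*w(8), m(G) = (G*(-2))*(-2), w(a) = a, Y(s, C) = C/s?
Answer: 2*√14253/9 ≈ 26.530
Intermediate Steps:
V(x) = -30 + 6*x
m(G) = 4*G (m(G) = -2*G*(-2) = 4*G)
g = 704 (g = 88*8 = 704)
√(g + m(Y(V(-4), 2))) = √(704 + 4*(2/(-30 + 6*(-4)))) = √(704 + 4*(2/(-30 - 24))) = √(704 + 4*(2/(-54))) = √(704 + 4*(2*(-1/54))) = √(704 + 4*(-1/27)) = √(704 - 4/27) = √(19004/27) = 2*√14253/9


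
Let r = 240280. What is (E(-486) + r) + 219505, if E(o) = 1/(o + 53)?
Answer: 199086904/433 ≈ 4.5979e+5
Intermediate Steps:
E(o) = 1/(53 + o)
(E(-486) + r) + 219505 = (1/(53 - 486) + 240280) + 219505 = (1/(-433) + 240280) + 219505 = (-1/433 + 240280) + 219505 = 104041239/433 + 219505 = 199086904/433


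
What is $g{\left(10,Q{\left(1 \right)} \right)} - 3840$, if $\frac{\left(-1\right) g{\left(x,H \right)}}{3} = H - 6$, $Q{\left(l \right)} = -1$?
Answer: $-3819$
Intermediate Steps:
$g{\left(x,H \right)} = 18 - 3 H$ ($g{\left(x,H \right)} = - 3 \left(H - 6\right) = - 3 \left(-6 + H\right) = 18 - 3 H$)
$g{\left(10,Q{\left(1 \right)} \right)} - 3840 = \left(18 - -3\right) - 3840 = \left(18 + 3\right) - 3840 = 21 - 3840 = -3819$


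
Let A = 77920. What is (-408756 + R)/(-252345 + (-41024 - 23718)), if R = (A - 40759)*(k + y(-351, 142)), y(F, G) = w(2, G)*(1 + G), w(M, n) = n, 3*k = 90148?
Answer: -1870845786/317087 ≈ -5900.1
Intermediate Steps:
k = 90148/3 (k = (1/3)*90148 = 90148/3 ≈ 30049.)
y(F, G) = G*(1 + G)
R = 1871254542 (R = (77920 - 40759)*(90148/3 + 142*(1 + 142)) = 37161*(90148/3 + 142*143) = 37161*(90148/3 + 20306) = 37161*(151066/3) = 1871254542)
(-408756 + R)/(-252345 + (-41024 - 23718)) = (-408756 + 1871254542)/(-252345 + (-41024 - 23718)) = 1870845786/(-252345 - 64742) = 1870845786/(-317087) = 1870845786*(-1/317087) = -1870845786/317087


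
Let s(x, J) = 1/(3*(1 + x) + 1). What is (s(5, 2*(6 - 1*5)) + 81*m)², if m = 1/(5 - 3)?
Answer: 2374681/1444 ≈ 1644.5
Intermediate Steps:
m = ½ (m = 1/2 = ½ ≈ 0.50000)
s(x, J) = 1/(4 + 3*x) (s(x, J) = 1/((3 + 3*x) + 1) = 1/(4 + 3*x))
(s(5, 2*(6 - 1*5)) + 81*m)² = (1/(4 + 3*5) + 81*(½))² = (1/(4 + 15) + 81/2)² = (1/19 + 81/2)² = (1541/38)² = 2374681/1444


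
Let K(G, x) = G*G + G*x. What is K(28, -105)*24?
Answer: -51744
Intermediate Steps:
K(G, x) = G² + G*x
K(28, -105)*24 = (28*(28 - 105))*24 = (28*(-77))*24 = -2156*24 = -51744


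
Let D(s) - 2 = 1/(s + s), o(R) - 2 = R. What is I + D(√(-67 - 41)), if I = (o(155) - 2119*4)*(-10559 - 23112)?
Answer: 280109051 - I*√3/36 ≈ 2.8011e+8 - 0.048113*I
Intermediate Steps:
o(R) = 2 + R
I = 280109049 (I = ((2 + 155) - 2119*4)*(-10559 - 23112) = (157 - 8476)*(-33671) = -8319*(-33671) = 280109049)
D(s) = 2 + 1/(2*s) (D(s) = 2 + 1/(s + s) = 2 + 1/(2*s))
I + D(√(-67 - 41)) = 280109049 + (2 + 1/(2*(√(-67 - 41)))) = 280109049 + (2 + 1/(2*(√(-108)))) = 280109049 + (2 + 1/(2*((6*I*√3)))) = 280109049 + (2 + (-I*√3/18)/2) = 280109049 + (2 - I*√3/36) = 280109051 - I*√3/36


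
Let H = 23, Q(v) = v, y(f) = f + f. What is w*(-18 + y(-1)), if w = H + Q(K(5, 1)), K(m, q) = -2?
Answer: -420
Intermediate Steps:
y(f) = 2*f
w = 21 (w = 23 - 2 = 21)
w*(-18 + y(-1)) = 21*(-18 + 2*(-1)) = 21*(-18 - 2) = 21*(-20) = -420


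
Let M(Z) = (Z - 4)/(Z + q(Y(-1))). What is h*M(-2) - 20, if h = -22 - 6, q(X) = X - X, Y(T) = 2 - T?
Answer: -104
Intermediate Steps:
q(X) = 0
h = -28
M(Z) = (-4 + Z)/Z (M(Z) = (Z - 4)/(Z + 0) = (-4 + Z)/Z)
h*M(-2) - 20 = -28*(-4 - 2)/(-2) - 20 = -(-14)*(-6) - 20 = -28*3 - 20 = -84 - 20 = -104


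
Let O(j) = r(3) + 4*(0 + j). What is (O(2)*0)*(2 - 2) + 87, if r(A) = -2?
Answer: 87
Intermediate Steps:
O(j) = -2 + 4*j (O(j) = -2 + 4*(0 + j) = -2 + 4*j)
(O(2)*0)*(2 - 2) + 87 = ((-2 + 4*2)*0)*(2 - 2) + 87 = ((-2 + 8)*0)*0 + 87 = (6*0)*0 + 87 = 0*0 + 87 = 0 + 87 = 87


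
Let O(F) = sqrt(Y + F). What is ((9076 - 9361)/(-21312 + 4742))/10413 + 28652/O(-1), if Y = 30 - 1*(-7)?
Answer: 54930153167/11502894 ≈ 4775.3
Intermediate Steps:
Y = 37 (Y = 30 + 7 = 37)
O(F) = sqrt(37 + F)
((9076 - 9361)/(-21312 + 4742))/10413 + 28652/O(-1) = ((9076 - 9361)/(-21312 + 4742))/10413 + 28652/(sqrt(37 - 1)) = -285/(-16570)*(1/10413) + 28652/(sqrt(36)) = -285*(-1/16570)*(1/10413) + 28652/6 = (57/3314)*(1/10413) + 28652*(1/6) = 19/11502894 + 14326/3 = 54930153167/11502894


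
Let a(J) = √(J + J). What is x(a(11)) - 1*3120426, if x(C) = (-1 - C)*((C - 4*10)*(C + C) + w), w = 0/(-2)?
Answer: -3118710 + 36*√22 ≈ -3.1185e+6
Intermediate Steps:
w = 0 (w = 0*(-½) = 0)
a(J) = √2*√J (a(J) = √(2*J) = √2*√J)
x(C) = 2*C*(-1 - C)*(-40 + C) (x(C) = (-1 - C)*((C - 4*10)*(C + C) + 0) = (-1 - C)*((C - 40)*(2*C) + 0) = (-1 - C)*((-40 + C)*(2*C) + 0) = (-1 - C)*(2*C*(-40 + C) + 0) = (-1 - C)*(2*C*(-40 + C)) = 2*C*(-1 - C)*(-40 + C))
x(a(11)) - 1*3120426 = 2*(√2*√11)*(40 - (√2*√11)² + 39*(√2*√11)) - 1*3120426 = 2*√22*(40 - (√22)² + 39*√22) - 3120426 = 2*√22*(40 - 1*22 + 39*√22) - 3120426 = 2*√22*(40 - 22 + 39*√22) - 3120426 = 2*√22*(18 + 39*√22) - 3120426 = -3120426 + 2*√22*(18 + 39*√22)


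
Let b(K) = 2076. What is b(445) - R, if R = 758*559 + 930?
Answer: -422576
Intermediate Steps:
R = 424652 (R = 423722 + 930 = 424652)
b(445) - R = 2076 - 1*424652 = 2076 - 424652 = -422576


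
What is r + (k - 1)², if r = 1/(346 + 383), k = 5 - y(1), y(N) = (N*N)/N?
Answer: 6562/729 ≈ 9.0014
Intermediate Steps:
y(N) = N (y(N) = N²/N = N)
k = 4 (k = 5 - 1*1 = 5 - 1 = 4)
r = 1/729 ≈ 0.0013717
r + (k - 1)² = 1/729 + (4 - 1)² = 1/729 + 3² = 1/729 + 9 = 6562/729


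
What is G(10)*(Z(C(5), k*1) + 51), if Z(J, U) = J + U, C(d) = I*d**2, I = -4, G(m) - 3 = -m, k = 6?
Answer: 301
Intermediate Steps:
G(m) = 3 - m
C(d) = -4*d**2
G(10)*(Z(C(5), k*1) + 51) = (3 - 1*10)*((-4*5**2 + 6*1) + 51) = (3 - 10)*((-4*25 + 6) + 51) = -7*((-100 + 6) + 51) = -7*(-94 + 51) = -7*(-43) = 301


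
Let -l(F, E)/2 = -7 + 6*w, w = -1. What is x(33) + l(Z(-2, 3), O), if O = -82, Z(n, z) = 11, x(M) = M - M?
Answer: 26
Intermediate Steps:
x(M) = 0
l(F, E) = 26 (l(F, E) = -2*(-7 + 6*(-1)) = -2*(-7 - 6) = -2*(-13) = 26)
x(33) + l(Z(-2, 3), O) = 0 + 26 = 26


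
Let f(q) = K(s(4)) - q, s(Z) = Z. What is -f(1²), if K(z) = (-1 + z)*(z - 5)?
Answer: 4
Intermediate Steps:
K(z) = (-1 + z)*(-5 + z)
f(q) = -3 - q (f(q) = (5 + 4² - 6*4) - q = (5 + 16 - 24) - q = -3 - q)
-f(1²) = -(-3 - 1*1²) = -(-3 - 1*1) = -(-3 - 1) = -1*(-4) = 4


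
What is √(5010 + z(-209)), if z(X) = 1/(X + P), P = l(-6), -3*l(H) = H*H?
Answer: √244693189/221 ≈ 70.781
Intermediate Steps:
l(H) = -H²/3 (l(H) = -H*H/3 = -H²/3)
P = -12 (P = -⅓*(-6)² = -⅓*36 = -12)
z(X) = 1/(-12 + X) (z(X) = 1/(X - 12) = 1/(-12 + X))
√(5010 + z(-209)) = √(5010 + 1/(-12 - 209)) = √(5010 + 1/(-221)) = √(5010 - 1/221) = √(1107209/221) = √244693189/221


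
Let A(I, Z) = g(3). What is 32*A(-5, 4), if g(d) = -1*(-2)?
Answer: 64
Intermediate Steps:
g(d) = 2
A(I, Z) = 2
32*A(-5, 4) = 32*2 = 64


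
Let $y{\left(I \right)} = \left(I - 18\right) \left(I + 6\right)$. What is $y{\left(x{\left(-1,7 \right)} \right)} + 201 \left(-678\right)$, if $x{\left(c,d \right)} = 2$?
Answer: $-136406$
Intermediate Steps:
$y{\left(I \right)} = \left(-18 + I\right) \left(6 + I\right)$
$y{\left(x{\left(-1,7 \right)} \right)} + 201 \left(-678\right) = \left(-108 + 2^{2} - 24\right) + 201 \left(-678\right) = \left(-108 + 4 - 24\right) - 136278 = -128 - 136278 = -136406$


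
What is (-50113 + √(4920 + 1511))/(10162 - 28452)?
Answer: 50113/18290 - √6431/18290 ≈ 2.7355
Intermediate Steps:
(-50113 + √(4920 + 1511))/(10162 - 28452) = (-50113 + √6431)/(-18290) = (-50113 + √6431)*(-1/18290) = 50113/18290 - √6431/18290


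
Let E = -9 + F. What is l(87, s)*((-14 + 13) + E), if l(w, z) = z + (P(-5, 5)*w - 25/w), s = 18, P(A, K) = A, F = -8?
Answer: 217824/29 ≈ 7511.2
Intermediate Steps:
l(w, z) = z - 25/w - 5*w (l(w, z) = z + (-5*w - 25/w) = z + (-25/w - 5*w) = z - 25/w - 5*w)
E = -17 (E = -9 - 8 = -17)
l(87, s)*((-14 + 13) + E) = (18 - 25/87 - 5*87)*((-14 + 13) - 17) = (18 - 25*1/87 - 435)*(-1 - 17) = (18 - 25/87 - 435)*(-18) = -36304/87*(-18) = 217824/29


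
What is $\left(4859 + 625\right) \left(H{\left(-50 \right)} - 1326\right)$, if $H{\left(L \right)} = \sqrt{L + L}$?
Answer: $-7271784 + 54840 i \approx -7.2718 \cdot 10^{6} + 54840.0 i$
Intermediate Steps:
$H{\left(L \right)} = \sqrt{2} \sqrt{L}$ ($H{\left(L \right)} = \sqrt{2 L} = \sqrt{2} \sqrt{L}$)
$\left(4859 + 625\right) \left(H{\left(-50 \right)} - 1326\right) = \left(4859 + 625\right) \left(\sqrt{2} \sqrt{-50} - 1326\right) = 5484 \left(\sqrt{2} \cdot 5 i \sqrt{2} - 1326\right) = 5484 \left(10 i - 1326\right) = 5484 \left(-1326 + 10 i\right) = -7271784 + 54840 i$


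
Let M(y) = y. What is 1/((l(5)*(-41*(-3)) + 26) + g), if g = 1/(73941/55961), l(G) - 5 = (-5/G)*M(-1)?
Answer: 73941/56546885 ≈ 0.0013076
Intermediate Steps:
l(G) = 5 + 5/G (l(G) = 5 - 5/G*(-1) = 5 + 5/G)
g = 55961/73941 (g = 1/(73941*(1/55961)) = 1/(73941/55961) = 55961/73941 ≈ 0.75683)
1/((l(5)*(-41*(-3)) + 26) + g) = 1/(((5 + 5/5)*(-41*(-3)) + 26) + 55961/73941) = 1/(((5 + 5*(1/5))*123 + 26) + 55961/73941) = 1/(((5 + 1)*123 + 26) + 55961/73941) = 1/((6*123 + 26) + 55961/73941) = 1/((738 + 26) + 55961/73941) = 1/(764 + 55961/73941) = 1/(56546885/73941) = 73941/56546885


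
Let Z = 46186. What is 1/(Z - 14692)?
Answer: 1/31494 ≈ 3.1752e-5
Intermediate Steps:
1/(Z - 14692) = 1/(46186 - 14692) = 1/31494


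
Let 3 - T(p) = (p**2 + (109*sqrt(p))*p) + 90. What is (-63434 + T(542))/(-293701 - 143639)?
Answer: 23819/29156 + 29539*sqrt(542)/218670 ≈ 3.9618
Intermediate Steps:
T(p) = -87 - p**2 - 109*p**(3/2) (T(p) = 3 - ((p**2 + (109*sqrt(p))*p) + 90) = 3 - ((p**2 + 109*p**(3/2)) + 90) = 3 - (90 + p**2 + 109*p**(3/2)) = 3 + (-90 - p**2 - 109*p**(3/2)) = -87 - p**2 - 109*p**(3/2))
(-63434 + T(542))/(-293701 - 143639) = (-63434 + (-87 - 1*542**2 - 59078*sqrt(542)))/(-293701 - 143639) = (-63434 + (-87 - 1*293764 - 59078*sqrt(542)))/(-437340) = (-63434 + (-87 - 293764 - 59078*sqrt(542)))*(-1/437340) = (-63434 + (-293851 - 59078*sqrt(542)))*(-1/437340) = (-357285 - 59078*sqrt(542))*(-1/437340) = 23819/29156 + 29539*sqrt(542)/218670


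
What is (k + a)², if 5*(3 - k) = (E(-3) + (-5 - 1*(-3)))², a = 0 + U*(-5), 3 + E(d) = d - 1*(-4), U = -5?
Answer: 15376/25 ≈ 615.04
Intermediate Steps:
E(d) = 1 + d (E(d) = -3 + (d - 1*(-4)) = -3 + (d + 4) = -3 + (4 + d) = 1 + d)
a = 25 (a = 0 - 5*(-5) = 0 + 25 = 25)
k = -⅕ (k = 3 - ((1 - 3) + (-5 - 1*(-3)))²/5 = 3 - (-2 + (-5 + 3))²/5 = 3 - (-2 - 2)²/5 = 3 - ⅕*(-4)² = 3 - ⅕*16 = 3 - 16/5 = -⅕ ≈ -0.20000)
(k + a)² = (-⅕ + 25)² = (124/5)² = 15376/25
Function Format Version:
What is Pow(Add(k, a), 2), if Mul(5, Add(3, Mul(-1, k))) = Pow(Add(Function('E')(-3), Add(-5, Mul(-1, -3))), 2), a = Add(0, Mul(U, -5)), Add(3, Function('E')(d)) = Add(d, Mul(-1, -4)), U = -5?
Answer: Rational(15376, 25) ≈ 615.04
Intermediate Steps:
Function('E')(d) = Add(1, d) (Function('E')(d) = Add(-3, Add(d, Mul(-1, -4))) = Add(-3, Add(d, 4)) = Add(-3, Add(4, d)) = Add(1, d))
a = 25 (a = Add(0, Mul(-5, -5)) = Add(0, 25) = 25)
k = Rational(-1, 5) (k = Add(3, Mul(Rational(-1, 5), Pow(Add(Add(1, -3), Add(-5, Mul(-1, -3))), 2))) = Add(3, Mul(Rational(-1, 5), Pow(Add(-2, Add(-5, 3)), 2))) = Add(3, Mul(Rational(-1, 5), Pow(Add(-2, -2), 2))) = Add(3, Mul(Rational(-1, 5), Pow(-4, 2))) = Add(3, Mul(Rational(-1, 5), 16)) = Add(3, Rational(-16, 5)) = Rational(-1, 5) ≈ -0.20000)
Pow(Add(k, a), 2) = Pow(Add(Rational(-1, 5), 25), 2) = Pow(Rational(124, 5), 2) = Rational(15376, 25)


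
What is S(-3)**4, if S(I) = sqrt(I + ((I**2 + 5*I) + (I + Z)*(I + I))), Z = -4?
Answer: 1089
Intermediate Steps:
S(I) = sqrt(I**2 + 6*I + 2*I*(-4 + I)) (S(I) = sqrt(I + ((I**2 + 5*I) + (I - 4)*(I + I))) = sqrt(I + ((I**2 + 5*I) + (-4 + I)*(2*I))) = sqrt(I + ((I**2 + 5*I) + 2*I*(-4 + I))) = sqrt(I + (I**2 + 5*I + 2*I*(-4 + I))) = sqrt(I**2 + 6*I + 2*I*(-4 + I)))
S(-3)**4 = (sqrt(-3*(-2 + 3*(-3))))**4 = (sqrt(-3*(-2 - 9)))**4 = (sqrt(-3*(-11)))**4 = (sqrt(33))**4 = 1089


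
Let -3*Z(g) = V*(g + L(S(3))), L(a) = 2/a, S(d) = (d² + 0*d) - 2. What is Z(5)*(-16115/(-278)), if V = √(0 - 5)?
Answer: -596255*I*√5/5838 ≈ -228.38*I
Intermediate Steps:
S(d) = -2 + d² (S(d) = (d² + 0) - 2 = d² - 2 = -2 + d²)
V = I*√5 (V = √(-5) = I*√5 ≈ 2.2361*I)
Z(g) = -I*√5*(2/7 + g)/3 (Z(g) = -I*√5*(g + 2/(-2 + 3²))/3 = -I*√5*(g + 2/(-2 + 9))/3 = -I*√5*(g + 2/7)/3 = -I*√5*(2/7 + g)/3)
Z(5)*(-16115/(-278)) = (I*√5*(-2 - 7*5)/21)*(-16115/(-278)) = (I*√5*(-2 - 35)/21)*(-16115*(-1/278)) = ((1/21)*I*√5*(-37))*(16115/278) = -37*I*√5/21*(16115/278) = -596255*I*√5/5838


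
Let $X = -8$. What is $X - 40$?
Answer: $-48$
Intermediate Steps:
$X - 40 = -8 - 40 = -48$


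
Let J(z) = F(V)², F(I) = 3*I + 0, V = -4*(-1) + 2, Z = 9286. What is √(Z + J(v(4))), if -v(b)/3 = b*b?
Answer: 31*√10 ≈ 98.031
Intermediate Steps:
V = 6 (V = 4 + 2 = 6)
F(I) = 3*I
v(b) = -3*b² (v(b) = -3*b*b = -3*b²)
J(z) = 324 (J(z) = (3*6)² = 18² = 324)
√(Z + J(v(4))) = √(9286 + 324) = √9610 = 31*√10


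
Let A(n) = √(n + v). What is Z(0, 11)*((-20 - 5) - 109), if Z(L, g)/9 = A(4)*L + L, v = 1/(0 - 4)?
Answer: 0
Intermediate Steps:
v = -¼ (v = 1/(-4) = -¼ ≈ -0.25000)
A(n) = √(-¼ + n) (A(n) = √(n - ¼) = √(-¼ + n))
Z(L, g) = 9*L + 9*L*√15/2 (Z(L, g) = 9*((√(-1 + 4*4)/2)*L + L) = 9*((√(-1 + 16)/2)*L + L) = 9*((√15/2)*L + L) = 9*(L*√15/2 + L) = 9*(L + L*√15/2) = 9*L + 9*L*√15/2)
Z(0, 11)*((-20 - 5) - 109) = ((9/2)*0*(2 + √15))*((-20 - 5) - 109) = 0*(-25 - 109) = 0*(-134) = 0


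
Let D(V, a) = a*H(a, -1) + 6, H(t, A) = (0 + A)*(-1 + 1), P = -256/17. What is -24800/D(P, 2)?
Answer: -12400/3 ≈ -4133.3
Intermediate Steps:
P = -256/17 (P = -256*1/17 = -256/17 ≈ -15.059)
H(t, A) = 0 (H(t, A) = A*0 = 0)
D(V, a) = 6 (D(V, a) = a*0 + 6 = 0 + 6 = 6)
-24800/D(P, 2) = -24800/6 = -24800*⅙ = -12400/3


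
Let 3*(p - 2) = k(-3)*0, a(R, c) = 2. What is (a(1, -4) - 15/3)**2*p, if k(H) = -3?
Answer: 18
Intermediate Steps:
p = 2 (p = 2 + (-3*0)/3 = 2 + (1/3)*0 = 2 + 0 = 2)
(a(1, -4) - 15/3)**2*p = (2 - 15/3)**2*2 = (2 - 15*1/3)**2*2 = (2 - 5)**2*2 = (-3)**2*2 = 9*2 = 18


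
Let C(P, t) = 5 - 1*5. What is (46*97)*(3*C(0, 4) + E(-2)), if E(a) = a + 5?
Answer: 13386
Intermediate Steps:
E(a) = 5 + a
C(P, t) = 0 (C(P, t) = 5 - 5 = 0)
(46*97)*(3*C(0, 4) + E(-2)) = (46*97)*(3*0 + (5 - 2)) = 4462*(0 + 3) = 4462*3 = 13386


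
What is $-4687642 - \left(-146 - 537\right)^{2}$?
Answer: $-5154131$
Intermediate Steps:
$-4687642 - \left(-146 - 537\right)^{2} = -4687642 - \left(-683\right)^{2} = -4687642 - 466489 = -5154131$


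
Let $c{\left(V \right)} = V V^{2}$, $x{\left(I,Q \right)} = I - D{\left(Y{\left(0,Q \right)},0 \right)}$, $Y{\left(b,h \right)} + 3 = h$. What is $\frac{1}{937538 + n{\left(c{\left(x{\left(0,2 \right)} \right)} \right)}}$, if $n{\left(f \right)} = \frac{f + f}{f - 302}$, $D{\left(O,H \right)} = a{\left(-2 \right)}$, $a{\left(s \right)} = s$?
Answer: $\frac{147}{137818078} \approx 1.0666 \cdot 10^{-6}$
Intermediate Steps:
$Y{\left(b,h \right)} = -3 + h$
$D{\left(O,H \right)} = -2$
$x{\left(I,Q \right)} = 2 + I$ ($x{\left(I,Q \right)} = I - -2 = I + 2 = 2 + I$)
$c{\left(V \right)} = V^{3}$
$n{\left(f \right)} = \frac{2 f}{-302 + f}$
$\frac{1}{937538 + n{\left(c{\left(x{\left(0,2 \right)} \right)} \right)}} = \frac{1}{937538 + \frac{2 \left(2 + 0\right)^{3}}{-302 + \left(2 + 0\right)^{3}}} = \frac{1}{937538 + \frac{2 \cdot 2^{3}}{-302 + 2^{3}}} = \frac{1}{937538 + 2 \cdot 8 \frac{1}{-302 + 8}} = \frac{1}{937538 + 2 \cdot 8 \frac{1}{-294}} = \frac{1}{937538 + 2 \cdot 8 \left(- \frac{1}{294}\right)} = \frac{1}{937538 - \frac{8}{147}} = \frac{1}{\frac{137818078}{147}} = \frac{147}{137818078}$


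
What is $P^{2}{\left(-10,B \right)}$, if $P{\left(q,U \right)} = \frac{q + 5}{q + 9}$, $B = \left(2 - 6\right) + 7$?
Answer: $25$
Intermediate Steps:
$B = 3$ ($B = -4 + 7 = 3$)
$P{\left(q,U \right)} = \frac{5 + q}{9 + q}$
$P^{2}{\left(-10,B \right)} = \left(\frac{5 - 10}{9 - 10}\right)^{2} = \left(\frac{1}{-1} \left(-5\right)\right)^{2} = \left(\left(-1\right) \left(-5\right)\right)^{2} = 5^{2} = 25$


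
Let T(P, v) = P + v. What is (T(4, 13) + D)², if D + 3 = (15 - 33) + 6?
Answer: 4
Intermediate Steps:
D = -15 (D = -3 + ((15 - 33) + 6) = -3 + (-18 + 6) = -3 - 12 = -15)
(T(4, 13) + D)² = ((4 + 13) - 15)² = (17 - 15)² = 2² = 4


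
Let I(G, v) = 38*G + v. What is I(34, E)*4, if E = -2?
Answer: 5160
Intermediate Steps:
I(G, v) = v + 38*G
I(34, E)*4 = (-2 + 38*34)*4 = (-2 + 1292)*4 = 1290*4 = 5160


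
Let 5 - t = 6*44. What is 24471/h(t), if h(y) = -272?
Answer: -24471/272 ≈ -89.967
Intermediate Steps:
t = -259 (t = 5 - 6*44 = 5 - 1*264 = 5 - 264 = -259)
24471/h(t) = 24471/(-272) = 24471*(-1/272) = -24471/272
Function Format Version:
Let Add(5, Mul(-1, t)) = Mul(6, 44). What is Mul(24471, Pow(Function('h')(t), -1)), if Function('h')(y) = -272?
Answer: Rational(-24471, 272) ≈ -89.967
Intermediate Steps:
t = -259 (t = Add(5, Mul(-1, Mul(6, 44))) = Add(5, Mul(-1, 264)) = Add(5, -264) = -259)
Mul(24471, Pow(Function('h')(t), -1)) = Mul(24471, Pow(-272, -1)) = Mul(24471, Rational(-1, 272)) = Rational(-24471, 272)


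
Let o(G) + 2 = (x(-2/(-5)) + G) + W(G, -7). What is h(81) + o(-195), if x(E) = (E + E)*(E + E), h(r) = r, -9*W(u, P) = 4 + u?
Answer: -21181/225 ≈ -94.138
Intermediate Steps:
W(u, P) = -4/9 - u/9 (W(u, P) = -(4 + u)/9 = -4/9 - u/9)
x(E) = 4*E² (x(E) = (2*E)*(2*E) = 4*E²)
o(G) = -406/225 + 8*G/9 (o(G) = -2 + ((4*(-2/(-5))² + G) + (-4/9 - G/9)) = -2 + ((4*(-2*(-⅕))² + G) + (-4/9 - G/9)) = -2 + ((4*(⅖)² + G) + (-4/9 - G/9)) = -2 + ((4*(4/25) + G) + (-4/9 - G/9)) = -2 + ((16/25 + G) + (-4/9 - G/9)) = -2 + (44/225 + 8*G/9) = -406/225 + 8*G/9)
h(81) + o(-195) = 81 + (-406/225 + (8/9)*(-195)) = 81 + (-406/225 - 520/3) = 81 - 39406/225 = -21181/225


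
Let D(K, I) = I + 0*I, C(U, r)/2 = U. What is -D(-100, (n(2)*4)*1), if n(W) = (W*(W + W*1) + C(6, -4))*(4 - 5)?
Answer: 80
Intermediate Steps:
C(U, r) = 2*U
n(W) = -12 - 2*W² (n(W) = (W*(W + W*1) + 2*6)*(4 - 5) = (W*(W + W) + 12)*(-1) = (W*(2*W) + 12)*(-1) = (2*W² + 12)*(-1) = (12 + 2*W²)*(-1) = -12 - 2*W²)
D(K, I) = I (D(K, I) = I + 0 = I)
-D(-100, (n(2)*4)*1) = -(-12 - 2*2²)*4 = -(-12 - 2*4)*4 = -(-12 - 8)*4 = -(-20*4) = -(-80) = -1*(-80) = 80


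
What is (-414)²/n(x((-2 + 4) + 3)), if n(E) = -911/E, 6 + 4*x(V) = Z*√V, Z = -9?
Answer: 257094/911 + 385641*√5/911 ≈ 1228.8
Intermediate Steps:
x(V) = -3/2 - 9*√V/4 (x(V) = -3/2 + (-9*√V)/4 = -3/2 - 9*√V/4)
(-414)²/n(x((-2 + 4) + 3)) = (-414)²/((-911/(-3/2 - 9*√((-2 + 4) + 3)/4))) = 171396/((-911/(-3/2 - 9*√(2 + 3)/4))) = 171396/((-911/(-3/2 - 9*√5/4))) = 171396*(3/1822 + 9*√5/3644) = 257094/911 + 385641*√5/911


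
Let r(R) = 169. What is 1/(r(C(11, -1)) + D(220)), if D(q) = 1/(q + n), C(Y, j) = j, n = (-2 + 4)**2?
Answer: 224/37857 ≈ 0.0059170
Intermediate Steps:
n = 4 (n = 2**2 = 4)
D(q) = 1/(4 + q) (D(q) = 1/(q + 4) = 1/(4 + q))
1/(r(C(11, -1)) + D(220)) = 1/(169 + 1/(4 + 220)) = 1/(169 + 1/224) = 1/(37857/224) = 224/37857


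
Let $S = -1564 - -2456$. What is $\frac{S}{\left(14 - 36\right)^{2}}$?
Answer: $\frac{223}{121} \approx 1.843$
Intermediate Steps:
$S = 892$ ($S = -1564 + 2456 = 892$)
$\frac{S}{\left(14 - 36\right)^{2}} = \frac{892}{\left(14 - 36\right)^{2}} = \frac{892}{\left(-22\right)^{2}} = \frac{892}{484} = 892 \cdot \frac{1}{484} = \frac{223}{121}$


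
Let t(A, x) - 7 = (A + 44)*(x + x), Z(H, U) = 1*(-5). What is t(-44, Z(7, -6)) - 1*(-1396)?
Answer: 1403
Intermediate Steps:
Z(H, U) = -5
t(A, x) = 7 + 2*x*(44 + A) (t(A, x) = 7 + (A + 44)*(x + x) = 7 + (44 + A)*(2*x) = 7 + 2*x*(44 + A))
t(-44, Z(7, -6)) - 1*(-1396) = (7 + 88*(-5) + 2*(-44)*(-5)) - 1*(-1396) = (7 - 440 + 440) + 1396 = 7 + 1396 = 1403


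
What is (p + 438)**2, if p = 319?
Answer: 573049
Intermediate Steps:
(p + 438)**2 = (319 + 438)**2 = 757**2 = 573049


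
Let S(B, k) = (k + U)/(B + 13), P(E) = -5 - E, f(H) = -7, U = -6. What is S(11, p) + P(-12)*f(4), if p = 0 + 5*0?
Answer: -197/4 ≈ -49.250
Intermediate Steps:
p = 0 (p = 0 + 0 = 0)
S(B, k) = (-6 + k)/(13 + B) (S(B, k) = (k - 6)/(B + 13) = (-6 + k)/(13 + B))
S(11, p) + P(-12)*f(4) = (-6 + 0)/(13 + 11) + (-5 - 1*(-12))*(-7) = -6/24 + (-5 + 12)*(-7) = (1/24)*(-6) + 7*(-7) = -¼ - 49 = -197/4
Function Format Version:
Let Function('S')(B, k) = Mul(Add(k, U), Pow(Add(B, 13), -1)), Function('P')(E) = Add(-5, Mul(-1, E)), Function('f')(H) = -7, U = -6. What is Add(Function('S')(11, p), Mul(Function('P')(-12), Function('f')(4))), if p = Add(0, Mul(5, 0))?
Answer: Rational(-197, 4) ≈ -49.250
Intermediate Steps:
p = 0 (p = Add(0, 0) = 0)
Function('S')(B, k) = Mul(Pow(Add(13, B), -1), Add(-6, k)) (Function('S')(B, k) = Mul(Add(k, -6), Pow(Add(B, 13), -1)) = Mul(Add(-6, k), Pow(Add(13, B), -1)) = Mul(Pow(Add(13, B), -1), Add(-6, k)))
Add(Function('S')(11, p), Mul(Function('P')(-12), Function('f')(4))) = Add(Mul(Pow(Add(13, 11), -1), Add(-6, 0)), Mul(Add(-5, Mul(-1, -12)), -7)) = Add(Mul(Pow(24, -1), -6), Mul(Add(-5, 12), -7)) = Add(Mul(Rational(1, 24), -6), Mul(7, -7)) = Add(Rational(-1, 4), -49) = Rational(-197, 4)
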